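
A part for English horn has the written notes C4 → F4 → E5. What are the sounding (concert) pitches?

F3 Bb3 A4

Written C4 on the English horn sounds as F3, a perfect fifth lower; apply that shift to every note.
C4 gives F3
F4 gives Bb3
E5 gives A4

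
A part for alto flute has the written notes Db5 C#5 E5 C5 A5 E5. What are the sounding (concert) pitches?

Ab4 G#4 B4 G4 E5 B4

The alto flute sounds a perfect fourth below written, so transpose each written note down a perfect fourth.
Db5 becomes Ab4
C#5 becomes G#4
E5 becomes B4
C5 becomes G4
A5 becomes E5
E5 becomes B4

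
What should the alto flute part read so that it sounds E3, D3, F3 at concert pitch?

Written C4 sounds as G3 on the alto flute, so concert pitches are written a perfect fourth up.
E3 → A3
D3 → G3
F3 → Bb3

A3 G3 Bb3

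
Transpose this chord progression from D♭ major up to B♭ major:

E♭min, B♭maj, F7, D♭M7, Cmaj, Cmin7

D♭ major up to B♭ major is a major sixth; each chord root moves by that interval while the quality stays the same.
E♭min: root E♭ up a major sixth → C, giving Cmin.
B♭maj: root B♭ up a major sixth → G, giving Gmaj.
F7: root F up a major sixth → D, giving D7.
D♭M7: root D♭ up a major sixth → Bb, giving BbM7.
Cmaj: root C up a major sixth → A, giving Amaj.
Cmin7: root C up a major sixth → A, giving Amin7.

Cmin Gmaj D7 BbM7 Amaj Amin7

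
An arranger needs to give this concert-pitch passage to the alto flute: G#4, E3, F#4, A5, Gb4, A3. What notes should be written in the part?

C#5 A3 B4 D6 Cb5 D4

The alto flute sounds a perfect fourth below written, so the written part must be a perfect fourth above concert — transpose each note up.
G#4 → C#5
E3 → A3
F#4 → B4
A5 → D6
Gb4 → Cb5
A3 → D4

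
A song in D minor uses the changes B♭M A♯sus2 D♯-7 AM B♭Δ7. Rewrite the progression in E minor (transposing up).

CM B#sus2 E#-7 BM CΔ7

D minor up to E minor is a major second; each chord root moves by that interval while the quality stays the same.
B♭M: root B♭ up a major second → C, giving CM.
A♯sus2: root A♯ up a major second → B#, giving B#sus2.
D♯-7: root D♯ up a major second → E#, giving E#-7.
AM: root A up a major second → B, giving BM.
B♭Δ7: root B♭ up a major second → C, giving CΔ7.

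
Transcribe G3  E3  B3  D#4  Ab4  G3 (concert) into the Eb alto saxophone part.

Written C4 sounds as Eb3 on the Eb alto saxophone, so concert pitches are written a major sixth up.
G3 becomes E4
E3 becomes C#4
B3 becomes G#4
D#4 becomes B#4
Ab4 becomes F5
G3 becomes E4

E4 C#4 G#4 B#4 F5 E4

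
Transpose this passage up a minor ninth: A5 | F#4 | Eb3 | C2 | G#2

Bb6 G5 Fb4 Db3 A3

A minor ninth up from A5 gives Bb6.
F#4: a ninth up reaches G, and 13 semitones makes it G5.
Eb3: a ninth up reaches F, and 13 semitones makes it Fb4.
C2 up a minor ninth is Db3.
G#2 up a minor ninth is A3.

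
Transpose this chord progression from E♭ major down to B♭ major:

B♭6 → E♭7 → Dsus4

E♭ major down to B♭ major is a perfect fourth; each chord root moves by that interval while the quality stays the same.
B♭6: root B♭ down a perfect fourth → F, giving F6.
E♭7: root E♭ down a perfect fourth → Bb, giving Bb7.
Dsus4: root D down a perfect fourth → A, giving Asus4.

F6 Bb7 Asus4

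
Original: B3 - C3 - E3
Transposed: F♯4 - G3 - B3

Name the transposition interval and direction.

up a perfect fifth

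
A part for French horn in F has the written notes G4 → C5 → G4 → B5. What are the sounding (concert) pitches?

C4 F4 C4 E5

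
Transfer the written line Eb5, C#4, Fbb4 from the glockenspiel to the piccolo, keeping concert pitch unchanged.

Eb6 C#5 Fbb5

First find concert pitch: the glockenspiel sounds a perfect fifteenth above written, so Eb5 C#4 Fbb4 sounds Eb7 C#6 Fbb6.
Then write for piccolo: it sounds a perfect octave above written, so the part must be a perfect octave below concert.
Eb7 → Eb6
C#6 → C#5
Fbb6 → Fbb5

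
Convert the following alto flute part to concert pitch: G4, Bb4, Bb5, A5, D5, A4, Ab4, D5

D4 F4 F5 E5 A4 E4 Eb4 A4

The alto flute sounds a perfect fourth below written, so transpose each written note down a perfect fourth.
G4 → D4
Bb4 → F4
Bb5 → F5
A5 → E5
D5 → A4
A4 → E4
Ab4 → Eb4
D5 → A4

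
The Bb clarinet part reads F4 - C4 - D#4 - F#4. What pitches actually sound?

Eb4 Bb3 C#4 E4

Written C4 on the Bb clarinet sounds as Bb3, a major second lower; apply that shift to every note.
F4 -> Eb4
C4 -> Bb3
D#4 -> C#4
F#4 -> E4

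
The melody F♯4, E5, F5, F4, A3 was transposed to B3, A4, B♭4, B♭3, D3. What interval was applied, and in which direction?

down a perfect fifth

Take the first pair: F#4 → B3. F to B spans 5 letter names, so the interval is some kind of fifth.
B3 to F#4 is 7 semitones, which makes it a perfect fifth; the second version is lower, so the direction is down.
Checking another pair — A3 → D3 — gives the same interval.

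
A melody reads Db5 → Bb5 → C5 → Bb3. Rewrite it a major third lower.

Bbb4 Gb5 Ab4 Gb3

Db5: a third down reaches B, and 4 semitones makes it Bbb4.
A major third down from Bb5 gives Gb5.
C5 down a major third is Ab4.
Bb3: a third down reaches G, and 4 semitones makes it Gb3.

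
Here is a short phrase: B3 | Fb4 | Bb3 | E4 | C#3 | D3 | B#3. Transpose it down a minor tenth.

G#2 Db3 G2 C#3 A#1 B1 G##2

B3 to G#2
Fb4 to Db3
Bb3 to G2
E4 to C#3
C#3 to A#1
D3 to B1
B#3 to G##2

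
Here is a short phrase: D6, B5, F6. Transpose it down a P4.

A5 F#5 C6

D6 gives A5
B5 gives F#5
F6 gives C6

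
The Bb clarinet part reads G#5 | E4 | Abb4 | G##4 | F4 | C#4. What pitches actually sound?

F#5 D4 Gbb4 F##4 Eb4 B3

Written C4 on the Bb clarinet sounds as Bb3, a major second lower; apply that shift to every note.
G#5 becomes F#5
E4 becomes D4
Abb4 becomes Gbb4
G##4 becomes F##4
F4 becomes Eb4
C#4 becomes B3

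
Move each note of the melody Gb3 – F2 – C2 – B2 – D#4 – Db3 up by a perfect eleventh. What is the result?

Gb3 becomes Cb5
F2 becomes Bb3
C2 becomes F3
B2 becomes E4
D#4 becomes G#5
Db3 becomes Gb4

Cb5 Bb3 F3 E4 G#5 Gb4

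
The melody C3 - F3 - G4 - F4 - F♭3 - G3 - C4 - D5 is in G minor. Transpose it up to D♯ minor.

G#3 C#4 D#5 C#5 C4 D#4 G#4 A#5

From G up to D♯ is an augmented fifth; apply that to each pitch.
C3 → G#3
F3 → C#4
G4 → D#5
F4 → C#5
Fb3 → C4
G3 → D#4
C4 → G#4
D5 → A#5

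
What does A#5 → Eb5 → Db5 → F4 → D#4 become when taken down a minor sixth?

A#5 down a minor sixth is C##5.
Eb5: a sixth down reaches G, and 8 semitones makes it G4.
Db5: a sixth down reaches F, and 8 semitones makes it F4.
F4: a sixth down reaches A, and 8 semitones makes it A3.
D#4: a sixth down reaches F, and 8 semitones makes it F##3.

C##5 G4 F4 A3 F##3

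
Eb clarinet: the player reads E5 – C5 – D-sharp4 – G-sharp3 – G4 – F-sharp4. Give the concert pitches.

The Eb clarinet sounds a minor third above written, so transpose each written note up a minor third.
E5 becomes G5
C5 becomes Eb5
D#4 becomes F#4
G#3 becomes B3
G4 becomes Bb4
F#4 becomes A4

G5 Eb5 F#4 B3 Bb4 A4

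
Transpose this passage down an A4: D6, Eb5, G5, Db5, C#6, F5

Ab5 Bbb4 Db5 Abb4 G5 Cb5

D6 down an augmented fourth is Ab5.
Eb5: a fourth down reaches B, and 6 semitones makes it Bbb4.
G5: a fourth down reaches D, and 6 semitones makes it Db5.
Db5 down an augmented fourth is Abb4.
An augmented fourth down from C#6 gives G5.
F5 down an augmented fourth is Cb5.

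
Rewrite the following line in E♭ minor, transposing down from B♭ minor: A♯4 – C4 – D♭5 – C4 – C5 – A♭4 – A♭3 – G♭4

From B♭ down to E♭ is a perfect fifth; apply that to each pitch.
A#4 becomes D#4
C4 becomes F3
Db5 becomes Gb4
C4 becomes F3
C5 becomes F4
Ab4 becomes Db4
Ab3 becomes Db3
Gb4 becomes Cb4

D#4 F3 Gb4 F3 F4 Db4 Db3 Cb4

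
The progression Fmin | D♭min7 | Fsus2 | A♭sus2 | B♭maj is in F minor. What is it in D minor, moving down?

Dmin Bbmin7 Dsus2 Fsus2 Gmaj

F minor down to D minor is a minor third; each chord root moves by that interval while the quality stays the same.
Fmin: root F down a minor third → D, giving Dmin.
D♭min7: root D♭ down a minor third → Bb, giving Bbmin7.
Fsus2: root F down a minor third → D, giving Dsus2.
A♭sus2: root A♭ down a minor third → F, giving Fsus2.
B♭maj: root B♭ down a minor third → G, giving Gmaj.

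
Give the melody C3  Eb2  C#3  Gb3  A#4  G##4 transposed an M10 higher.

C3 becomes E4
Eb2 becomes G3
C#3 becomes E#4
Gb3 becomes Bb4
A#4 becomes C##6
G##4 becomes B##5

E4 G3 E#4 Bb4 C##6 B##5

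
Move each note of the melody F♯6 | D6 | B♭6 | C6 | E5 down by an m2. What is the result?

E#6 C#6 A6 B5 D#5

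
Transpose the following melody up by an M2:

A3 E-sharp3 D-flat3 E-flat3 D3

B3 F##3 Eb3 F3 E3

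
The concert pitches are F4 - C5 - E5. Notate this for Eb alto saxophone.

D5 A5 C#6

Written C4 sounds as Eb3 on the Eb alto saxophone, so concert pitches are written a major sixth up.
F4 -> D5
C5 -> A5
E5 -> C#6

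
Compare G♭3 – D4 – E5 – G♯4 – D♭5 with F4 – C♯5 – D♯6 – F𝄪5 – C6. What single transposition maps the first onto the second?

up a major seventh

From Gb3 to F4 is 7 letter names — a seventh of some quality.
Gb3 to F4 is 11 semitones, which makes it a major seventh; the second version is higher, so the direction is up.
Checking another pair — Db5 → C6 — gives the same interval.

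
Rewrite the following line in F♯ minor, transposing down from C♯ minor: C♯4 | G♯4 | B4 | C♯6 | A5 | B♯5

F#3 C#4 E4 F#5 D5 E#5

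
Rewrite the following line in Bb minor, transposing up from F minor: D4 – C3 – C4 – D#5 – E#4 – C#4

F minor to Bb minor up is a perfect fourth, so every note moves up by that interval.
D4 becomes G4
C3 becomes F3
C4 becomes F4
D#5 becomes G#5
E#4 becomes A#4
C#4 becomes F#4

G4 F3 F4 G#5 A#4 F#4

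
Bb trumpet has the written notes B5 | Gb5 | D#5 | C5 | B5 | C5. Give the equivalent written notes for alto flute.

First find concert pitch: the Bb trumpet sounds a major second below written, so B5 Gb5 D#5 C5 B5 C5 sounds A5 Fb5 C#5 Bb4 A5 Bb4.
Then write for alto flute: it sounds a perfect fourth below written, so the part must be a perfect fourth above concert.
A5 → D6
Fb5 → Bbb5
C#5 → F#5
Bb4 → Eb5
A5 → D6
Bb4 → Eb5

D6 Bbb5 F#5 Eb5 D6 Eb5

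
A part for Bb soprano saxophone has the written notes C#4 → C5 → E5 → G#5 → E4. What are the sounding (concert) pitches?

The Bb soprano saxophone sounds a major second below written, so transpose each written note down a major second.
C#4 -> B3
C5 -> Bb4
E5 -> D5
G#5 -> F#5
E4 -> D4

B3 Bb4 D5 F#5 D4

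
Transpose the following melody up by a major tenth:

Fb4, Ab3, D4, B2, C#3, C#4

Ab5 C5 F#5 D#4 E#4 E#5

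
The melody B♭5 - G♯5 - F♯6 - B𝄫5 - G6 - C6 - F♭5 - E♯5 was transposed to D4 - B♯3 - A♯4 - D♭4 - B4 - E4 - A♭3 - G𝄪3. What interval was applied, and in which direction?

down a minor thirteenth

From Bb5 to D4 is 13 letter names — a thirteenth of some quality.
D4 to Bb5 is 20 semitones, which makes it a minor thirteenth; the second version is lower, so the direction is down.
Checking another pair — E#5 → G##3 — gives the same interval.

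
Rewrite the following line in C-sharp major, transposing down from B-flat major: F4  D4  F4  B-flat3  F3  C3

G#3 E#3 G#3 C#3 G#2 D#2

From B-flat down to C-sharp is a diminished seventh; apply that to each pitch.
F4 → G#3
D4 → E#3
F4 → G#3
Bb3 → C#3
F3 → G#2
C3 → D#2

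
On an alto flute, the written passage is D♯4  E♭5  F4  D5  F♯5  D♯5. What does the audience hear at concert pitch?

A#3 Bb4 C4 A4 C#5 A#4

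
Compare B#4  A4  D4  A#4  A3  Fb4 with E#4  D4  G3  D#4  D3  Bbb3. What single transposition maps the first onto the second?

down a perfect fifth

From B#4 to E#4 is 5 letter names — a fifth of some quality.
E#4 to B#4 is 7 semitones, which makes it a perfect fifth; the second version is lower, so the direction is down.
Checking another pair — Fb4 → Bbb3 — gives the same interval.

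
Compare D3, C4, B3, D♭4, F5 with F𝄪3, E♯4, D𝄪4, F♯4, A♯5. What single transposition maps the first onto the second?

up an augmented third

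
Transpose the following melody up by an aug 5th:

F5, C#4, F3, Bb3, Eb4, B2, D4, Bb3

C#6 G##4 C#4 F#4 B4 F##3 A#4 F#4

F5 to C#6
C#4 to G##4
F3 to C#4
Bb3 to F#4
Eb4 to B4
B2 to F##3
D4 to A#4
Bb3 to F#4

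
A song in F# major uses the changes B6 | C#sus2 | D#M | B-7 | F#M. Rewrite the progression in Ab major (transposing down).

Db6 Ebsus2 FM Db-7 AbM

F# major down to Ab major is an augmented sixth; each chord root moves by that interval while the quality stays the same.
B6: root B down an augmented sixth → Db, giving Db6.
C#sus2: root C# down an augmented sixth → Eb, giving Ebsus2.
D#M: root D# down an augmented sixth → F, giving FM.
B-7: root B down an augmented sixth → Db, giving Db-7.
F#M: root F# down an augmented sixth → Ab, giving AbM.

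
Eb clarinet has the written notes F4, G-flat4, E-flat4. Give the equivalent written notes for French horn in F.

Eb5 Fb5 Db5

First find concert pitch: the Eb clarinet sounds a minor third above written, so F4 G-flat4 E-flat4 sounds Ab4 Bbb4 Gb4.
Then write for French horn in F: it sounds a perfect fifth below written, so the part must be a perfect fifth above concert.
Ab4 → Eb5
Bbb4 → Fb5
Gb4 → Db5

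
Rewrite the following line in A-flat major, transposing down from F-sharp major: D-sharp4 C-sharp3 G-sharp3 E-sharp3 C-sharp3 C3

F-sharp major to A-flat major down is an augmented sixth, so every note moves down by that interval.
D#4 → F3
C#3 → Eb2
G#3 → Bb2
E#3 → G2
C#3 → Eb2
C3 → Ebb2

F3 Eb2 Bb2 G2 Eb2 Ebb2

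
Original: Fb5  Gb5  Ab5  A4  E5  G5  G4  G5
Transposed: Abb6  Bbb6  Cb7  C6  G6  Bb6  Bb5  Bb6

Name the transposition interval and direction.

Take the first pair: Fb5 → Abb6. F to A spans 10 letter names, so the interval is some kind of tenth.
Fb5 to Abb6 is 15 semitones, which makes it a minor tenth; the second version is higher, so the direction is up.
Checking another pair — G5 → Bb6 — gives the same interval.

up a minor tenth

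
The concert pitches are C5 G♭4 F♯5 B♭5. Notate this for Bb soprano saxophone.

The Bb soprano saxophone sounds a major second below written, so the written part must be a major second above concert — transpose each note up.
C5 to D5
Gb4 to Ab4
F#5 to G#5
Bb5 to C6

D5 Ab4 G#5 C6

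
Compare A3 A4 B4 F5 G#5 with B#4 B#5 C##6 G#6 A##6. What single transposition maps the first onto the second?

up an augmented ninth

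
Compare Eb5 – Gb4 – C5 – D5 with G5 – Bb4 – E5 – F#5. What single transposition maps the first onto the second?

From Eb5 to G5 is 3 letter names — a third of some quality.
Eb5 to G5 is 4 semitones, which makes it a major third; the second version is higher, so the direction is up.
Checking another pair — D5 → F#5 — gives the same interval.

up a major third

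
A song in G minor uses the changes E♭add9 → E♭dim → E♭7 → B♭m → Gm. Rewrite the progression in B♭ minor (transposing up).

G minor up to B♭ minor is a minor third; each chord root moves by that interval while the quality stays the same.
E♭add9: root E♭ up a minor third → Gb, giving Gbadd9.
E♭dim: root E♭ up a minor third → Gb, giving Gbdim.
E♭7: root E♭ up a minor third → Gb, giving Gb7.
B♭m: root B♭ up a minor third → Db, giving Dbm.
Gm: root G up a minor third → Bb, giving Bbm.

Gbadd9 Gbdim Gb7 Dbm Bbm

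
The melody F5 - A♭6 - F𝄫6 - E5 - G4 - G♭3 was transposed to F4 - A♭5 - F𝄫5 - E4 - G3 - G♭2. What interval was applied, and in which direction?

From F5 to F4 is 8 letter names — an octave of some quality.
F4 to F5 is 12 semitones, which makes it a perfect octave; the second version is lower, so the direction is down.
Checking another pair — Gb3 → Gb2 — gives the same interval.

down a perfect octave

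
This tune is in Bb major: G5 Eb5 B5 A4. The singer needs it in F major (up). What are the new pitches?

D6 Bb5 F#6 E5

From Bb up to F is a perfect fifth; apply that to each pitch.
G5 to D6
Eb5 to Bb5
B5 to F#6
A4 to E5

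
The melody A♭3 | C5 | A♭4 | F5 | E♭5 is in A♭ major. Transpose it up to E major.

From A♭ up to E is an augmented fifth; apply that to each pitch.
Ab3 to E4
C5 to G#5
Ab4 to E5
F5 to C#6
Eb5 to B5

E4 G#5 E5 C#6 B5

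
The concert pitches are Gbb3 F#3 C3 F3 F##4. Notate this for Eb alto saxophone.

The Eb alto saxophone sounds a major sixth below written, so the written part must be a major sixth above concert — transpose each note up.
Gbb3 -> Ebb4
F#3 -> D#4
C3 -> A3
F3 -> D4
F##4 -> D##5

Ebb4 D#4 A3 D4 D##5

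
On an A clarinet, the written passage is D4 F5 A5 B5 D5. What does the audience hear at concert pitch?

Written C4 on the A clarinet sounds as A3, a minor third lower; apply that shift to every note.
D4 becomes B3
F5 becomes D5
A5 becomes F#5
B5 becomes G#5
D5 becomes B4

B3 D5 F#5 G#5 B4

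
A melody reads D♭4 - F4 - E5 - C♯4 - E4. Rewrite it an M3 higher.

F4 A4 G#5 E#4 G#4

A major third up from Db4 gives F4.
F4: a third up reaches A, and 4 semitones makes it A4.
E5 up a major third is G#5.
C#4 up a major third is E#4.
E4: a third up reaches G, and 4 semitones makes it G#4.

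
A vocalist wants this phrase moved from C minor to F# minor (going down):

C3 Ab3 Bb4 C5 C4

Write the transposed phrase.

C minor to F# minor down is a diminished fifth, so every note moves down by that interval.
C3 gives F#2
Ab3 gives D3
Bb4 gives E4
C5 gives F#4
C4 gives F#3

F#2 D3 E4 F#4 F#3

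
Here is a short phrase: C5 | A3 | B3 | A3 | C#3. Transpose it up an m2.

Db5 Bb3 C4 Bb3 D3

C5 → Db5
A3 → Bb3
B3 → C4
A3 → Bb3
C#3 → D3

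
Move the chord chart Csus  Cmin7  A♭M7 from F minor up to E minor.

F minor up to E minor is a major seventh; each chord root moves by that interval while the quality stays the same.
Csus: root C up a major seventh → B, giving Bsus.
Cmin7: root C up a major seventh → B, giving Bmin7.
A♭M7: root A♭ up a major seventh → G, giving GM7.

Bsus Bmin7 GM7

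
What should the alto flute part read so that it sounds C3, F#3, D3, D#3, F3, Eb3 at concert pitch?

The alto flute sounds a perfect fourth below written, so the written part must be a perfect fourth above concert — transpose each note up.
C3 to F3
F#3 to B3
D3 to G3
D#3 to G#3
F3 to Bb3
Eb3 to Ab3

F3 B3 G3 G#3 Bb3 Ab3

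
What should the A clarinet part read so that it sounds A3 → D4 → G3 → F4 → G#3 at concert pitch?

The A clarinet sounds a minor third below written, so the written part must be a minor third above concert — transpose each note up.
A3 becomes C4
D4 becomes F4
G3 becomes Bb3
F4 becomes Ab4
G#3 becomes B3

C4 F4 Bb3 Ab4 B3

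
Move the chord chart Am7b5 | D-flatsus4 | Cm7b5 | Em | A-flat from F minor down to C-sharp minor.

E#m7b5 Asus4 G#m7b5 B#m E

F minor down to C-sharp minor is a diminished fourth; each chord root moves by that interval while the quality stays the same.
Am7b5: root A down a diminished fourth → E#, giving E#m7b5.
D-flatsus4: root D-flat down a diminished fourth → A, giving Asus4.
Cm7b5: root C down a diminished fourth → G#, giving G#m7b5.
Em: root E down a diminished fourth → B#, giving B#m.
A-flat: root A-flat down a diminished fourth → E, giving E.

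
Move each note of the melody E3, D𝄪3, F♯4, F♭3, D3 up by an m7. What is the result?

E3 gives D4
D##3 gives C##4
F#4 gives E5
Fb3 gives Ebb4
D3 gives C4

D4 C##4 E5 Ebb4 C4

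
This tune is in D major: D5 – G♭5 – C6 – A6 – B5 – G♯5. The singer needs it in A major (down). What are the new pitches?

D major to A major down is a perfect fourth, so every note moves down by that interval.
D5 becomes A4
Gb5 becomes Db5
C6 becomes G5
A6 becomes E6
B5 becomes F#5
G#5 becomes D#5

A4 Db5 G5 E6 F#5 D#5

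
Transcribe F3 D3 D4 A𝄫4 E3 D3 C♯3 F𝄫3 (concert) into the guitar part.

The guitar sounds a perfect octave below written, so the written part must be a perfect octave above concert — transpose each note up.
F3 to F4
D3 to D4
D4 to D5
Abb4 to Abb5
E3 to E4
D3 to D4
C#3 to C#4
Fbb3 to Fbb4

F4 D4 D5 Abb5 E4 D4 C#4 Fbb4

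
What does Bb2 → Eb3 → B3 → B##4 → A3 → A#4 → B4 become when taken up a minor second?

Bb2 to Cb3
Eb3 to Fb3
B3 to C4
B##4 to C##5
A3 to Bb3
A#4 to B4
B4 to C5

Cb3 Fb3 C4 C##5 Bb3 B4 C5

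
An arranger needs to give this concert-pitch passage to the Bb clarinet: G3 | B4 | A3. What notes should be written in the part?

A3 C#5 B3

The Bb clarinet sounds a major second below written, so the written part must be a major second above concert — transpose each note up.
G3 becomes A3
B4 becomes C#5
A3 becomes B3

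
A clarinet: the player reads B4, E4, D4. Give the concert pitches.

G#4 C#4 B3

Written C4 on the A clarinet sounds as A3, a minor third lower; apply that shift to every note.
B4 becomes G#4
E4 becomes C#4
D4 becomes B3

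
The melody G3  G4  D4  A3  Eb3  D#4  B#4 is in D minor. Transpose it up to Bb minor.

From D up to Bb is a minor sixth; apply that to each pitch.
G3 to Eb4
G4 to Eb5
D4 to Bb4
A3 to F4
Eb3 to Cb4
D#4 to B4
B#4 to G#5

Eb4 Eb5 Bb4 F4 Cb4 B4 G#5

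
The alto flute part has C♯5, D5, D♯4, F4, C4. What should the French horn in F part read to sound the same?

D#5 E5 E#4 G4 D4

First find concert pitch: the alto flute sounds a perfect fourth below written, so C♯5 D5 D♯4 F4 C4 sounds G#4 A4 A#3 C4 G3.
Then write for French horn in F: it sounds a perfect fifth below written, so the part must be a perfect fifth above concert.
G#4 → D#5
A4 → E5
A#3 → E#4
C4 → G4
G3 → D4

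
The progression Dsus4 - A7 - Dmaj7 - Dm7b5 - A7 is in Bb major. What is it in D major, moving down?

Bb major down to D major is a minor sixth; each chord root moves by that interval while the quality stays the same.
Dsus4: root D down a minor sixth → F#, giving F#sus4.
A7: root A down a minor sixth → C#, giving C#7.
Dmaj7: root D down a minor sixth → F#, giving F#maj7.
Dm7b5: root D down a minor sixth → F#, giving F#m7b5.
A7: root A down a minor sixth → C#, giving C#7.

F#sus4 C#7 F#maj7 F#m7b5 C#7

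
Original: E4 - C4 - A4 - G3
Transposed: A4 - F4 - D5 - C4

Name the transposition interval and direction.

up a perfect fourth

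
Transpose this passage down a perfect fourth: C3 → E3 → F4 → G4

G2 B2 C4 D4

A perfect fourth down from C3 gives G2.
E3: a fourth down reaches B, and 5 semitones makes it B2.
F4 down a perfect fourth is C4.
G4 down a perfect fourth is D4.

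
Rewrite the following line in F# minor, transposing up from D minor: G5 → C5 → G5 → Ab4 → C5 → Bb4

From D up to F# is a major third; apply that to each pitch.
G5 gives B5
C5 gives E5
G5 gives B5
Ab4 gives C5
C5 gives E5
Bb4 gives D5

B5 E5 B5 C5 E5 D5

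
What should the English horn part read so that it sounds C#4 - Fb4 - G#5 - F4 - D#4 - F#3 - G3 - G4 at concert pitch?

G#4 Cb5 D#6 C5 A#4 C#4 D4 D5

The English horn sounds a perfect fifth below written, so the written part must be a perfect fifth above concert — transpose each note up.
C#4 to G#4
Fb4 to Cb5
G#5 to D#6
F4 to C5
D#4 to A#4
F#3 to C#4
G3 to D4
G4 to D5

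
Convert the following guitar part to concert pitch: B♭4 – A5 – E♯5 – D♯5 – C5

Bb3 A4 E#4 D#4 C4

The guitar sounds a perfect octave below written, so transpose each written note down a perfect octave.
Bb4 -> Bb3
A5 -> A4
E#5 -> E#4
D#5 -> D#4
C5 -> C4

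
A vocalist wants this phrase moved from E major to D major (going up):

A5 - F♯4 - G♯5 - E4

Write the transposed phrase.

G6 E5 F#6 D5

E major to D major up is a minor seventh, so every note moves up by that interval.
A5 → G6
F#4 → E5
G#5 → F#6
E4 → D5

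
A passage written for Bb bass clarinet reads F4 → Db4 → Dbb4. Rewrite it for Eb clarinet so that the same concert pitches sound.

First find concert pitch: the Bb bass clarinet sounds a major ninth below written, so F4 Db4 Dbb4 sounds Eb3 Cb3 Cbb3.
Then write for Eb clarinet: it sounds a minor third above written, so the part must be a minor third below concert.
Eb3 → C3
Cb3 → Ab2
Cbb3 → Abb2

C3 Ab2 Abb2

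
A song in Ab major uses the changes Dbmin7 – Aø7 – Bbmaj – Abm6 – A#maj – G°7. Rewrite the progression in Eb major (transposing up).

Ab major up to Eb major is a perfect fifth; each chord root moves by that interval while the quality stays the same.
Dbmin7: root Db up a perfect fifth → Ab, giving Abmin7.
Aø7: root A up a perfect fifth → E, giving Eø7.
Bbmaj: root Bb up a perfect fifth → F, giving Fmaj.
Abm6: root Ab up a perfect fifth → Eb, giving Ebm6.
A#maj: root A# up a perfect fifth → E#, giving E#maj.
G°7: root G up a perfect fifth → D, giving D°7.

Abmin7 Eø7 Fmaj Ebm6 E#maj D°7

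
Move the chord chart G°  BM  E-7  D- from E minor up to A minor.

C° EM A-7 G-

E minor up to A minor is a perfect fourth; each chord root moves by that interval while the quality stays the same.
G°: root G up a perfect fourth → C, giving C°.
BM: root B up a perfect fourth → E, giving EM.
E-7: root E up a perfect fourth → A, giving A-7.
D-: root D up a perfect fourth → G, giving G-.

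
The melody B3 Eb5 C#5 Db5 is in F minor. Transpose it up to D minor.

G#4 C6 A#5 Bb5

From F up to D is a major sixth; apply that to each pitch.
B3 to G#4
Eb5 to C6
C#5 to A#5
Db5 to Bb5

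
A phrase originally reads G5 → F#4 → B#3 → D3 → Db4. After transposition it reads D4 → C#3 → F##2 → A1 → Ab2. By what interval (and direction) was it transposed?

From G5 to D4 is 11 letter names — an eleventh of some quality.
D4 to G5 is 17 semitones, which makes it a perfect eleventh; the second version is lower, so the direction is down.
Checking another pair — Db4 → Ab2 — gives the same interval.

down a perfect eleventh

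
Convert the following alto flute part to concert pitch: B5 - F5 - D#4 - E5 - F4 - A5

F#5 C5 A#3 B4 C4 E5

Written C4 on the alto flute sounds as G3, a perfect fourth lower; apply that shift to every note.
B5 gives F#5
F5 gives C5
D#4 gives A#3
E5 gives B4
F4 gives C4
A5 gives E5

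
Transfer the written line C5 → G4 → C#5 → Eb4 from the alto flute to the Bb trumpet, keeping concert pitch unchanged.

First find concert pitch: the alto flute sounds a perfect fourth below written, so C5 G4 C#5 Eb4 sounds G4 D4 G#4 Bb3.
Then write for Bb trumpet: it sounds a major second below written, so the part must be a major second above concert.
G4 → A4
D4 → E4
G#4 → A#4
Bb3 → C4

A4 E4 A#4 C4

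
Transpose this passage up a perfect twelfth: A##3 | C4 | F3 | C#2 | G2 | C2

E##5 G5 C5 G#3 D4 G3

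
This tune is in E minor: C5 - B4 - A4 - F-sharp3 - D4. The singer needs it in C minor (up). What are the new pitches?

Ab5 G5 F5 D4 Bb4

From E up to C is a minor sixth; apply that to each pitch.
C5 -> Ab5
B4 -> G5
A4 -> F5
F#3 -> D4
D4 -> Bb4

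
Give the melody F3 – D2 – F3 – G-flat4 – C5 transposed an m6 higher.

Db4 Bb2 Db4 Ebb5 Ab5

F3: a sixth up reaches D, and 8 semitones makes it Db4.
D2: a sixth up reaches B, and 8 semitones makes it Bb2.
F3 up a minor sixth is Db4.
Gb4 up a minor sixth is Ebb5.
C5: a sixth up reaches A, and 8 semitones makes it Ab5.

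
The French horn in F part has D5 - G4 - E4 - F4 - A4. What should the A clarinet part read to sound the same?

Bb4 Eb4 C4 Db4 F4

First find concert pitch: the French horn in F sounds a perfect fifth below written, so D5 G4 E4 F4 A4 sounds G4 C4 A3 Bb3 D4.
Then write for A clarinet: it sounds a minor third below written, so the part must be a minor third above concert.
G4 → Bb4
C4 → Eb4
A3 → C4
Bb3 → Db4
D4 → F4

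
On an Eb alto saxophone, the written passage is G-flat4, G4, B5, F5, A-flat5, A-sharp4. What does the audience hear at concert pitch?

Written C4 on the Eb alto saxophone sounds as Eb3, a major sixth lower; apply that shift to every note.
Gb4 -> Bbb3
G4 -> Bb3
B5 -> D5
F5 -> Ab4
Ab5 -> Cb5
A#4 -> C#4

Bbb3 Bb3 D5 Ab4 Cb5 C#4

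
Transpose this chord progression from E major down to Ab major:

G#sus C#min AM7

E major down to Ab major is an augmented fifth; each chord root moves by that interval while the quality stays the same.
G#sus: root G# down an augmented fifth → C, giving Csus.
C#min: root C# down an augmented fifth → F, giving Fmin.
AM7: root A down an augmented fifth → Db, giving DbM7.

Csus Fmin DbM7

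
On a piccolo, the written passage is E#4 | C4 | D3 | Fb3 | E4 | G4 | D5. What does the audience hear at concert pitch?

E#5 C5 D4 Fb4 E5 G5 D6

Written C4 on the piccolo sounds as C5, a perfect octave higher; apply that shift to every note.
E#4 to E#5
C4 to C5
D3 to D4
Fb3 to Fb4
E4 to E5
G4 to G5
D5 to D6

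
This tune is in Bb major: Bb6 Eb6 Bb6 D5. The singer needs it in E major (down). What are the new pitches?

From Bb down to E is a diminished fifth; apply that to each pitch.
Bb6 → E6
Eb6 → A5
Bb6 → E6
D5 → G#4

E6 A5 E6 G#4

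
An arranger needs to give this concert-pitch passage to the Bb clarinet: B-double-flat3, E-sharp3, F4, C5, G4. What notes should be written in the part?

Cb4 F##3 G4 D5 A4

Written C4 sounds as Bb3 on the Bb clarinet, so concert pitches are written a major second up.
Bbb3 -> Cb4
E#3 -> F##3
F4 -> G4
C5 -> D5
G4 -> A4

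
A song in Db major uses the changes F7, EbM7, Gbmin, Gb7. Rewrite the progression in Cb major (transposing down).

Eb7 DbM7 Fbmin Fb7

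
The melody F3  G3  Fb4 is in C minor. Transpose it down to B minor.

E3 F#3 Eb4

From C down to B is a minor second; apply that to each pitch.
F3 to E3
G3 to F#3
Fb4 to Eb4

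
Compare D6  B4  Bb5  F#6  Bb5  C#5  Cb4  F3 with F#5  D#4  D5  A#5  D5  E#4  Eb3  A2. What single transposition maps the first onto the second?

down a minor sixth

Take the first pair: D6 → F#5. D to F spans 6 letter names, so the interval is some kind of sixth.
F#5 to D6 is 8 semitones, which makes it a minor sixth; the second version is lower, so the direction is down.
Checking another pair — F3 → A2 — gives the same interval.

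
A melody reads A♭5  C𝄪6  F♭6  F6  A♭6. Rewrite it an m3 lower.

F5 A##5 Db6 D6 F6

A minor third down from Ab5 gives F5.
C##6 down a minor third is A##5.
A minor third down from Fb6 gives Db6.
F6: a third down reaches D, and 3 semitones makes it D6.
A minor third down from Ab6 gives F6.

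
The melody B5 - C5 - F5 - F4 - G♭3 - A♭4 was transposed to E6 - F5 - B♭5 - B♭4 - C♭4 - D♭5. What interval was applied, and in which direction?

up a perfect fourth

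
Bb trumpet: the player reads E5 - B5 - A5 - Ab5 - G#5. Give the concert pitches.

D5 A5 G5 Gb5 F#5

The Bb trumpet sounds a major second below written, so transpose each written note down a major second.
E5 -> D5
B5 -> A5
A5 -> G5
Ab5 -> Gb5
G#5 -> F#5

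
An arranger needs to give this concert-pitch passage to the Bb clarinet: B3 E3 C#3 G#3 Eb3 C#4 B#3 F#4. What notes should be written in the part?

C#4 F#3 D#3 A#3 F3 D#4 C##4 G#4

The Bb clarinet sounds a major second below written, so the written part must be a major second above concert — transpose each note up.
B3 becomes C#4
E3 becomes F#3
C#3 becomes D#3
G#3 becomes A#3
Eb3 becomes F3
C#4 becomes D#4
B#3 becomes C##4
F#4 becomes G#4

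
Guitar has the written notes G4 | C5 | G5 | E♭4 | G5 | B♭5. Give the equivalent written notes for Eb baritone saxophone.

E5 A5 E6 C5 E6 G6

First find concert pitch: the guitar sounds a perfect octave below written, so G4 C5 G5 E♭4 G5 B♭5 sounds G3 C4 G4 Eb3 G4 Bb4.
Then write for Eb baritone saxophone: it sounds a major thirteenth below written, so the part must be a major thirteenth above concert.
G3 → E5
C4 → A5
G4 → E6
Eb3 → C5
G4 → E6
Bb4 → G6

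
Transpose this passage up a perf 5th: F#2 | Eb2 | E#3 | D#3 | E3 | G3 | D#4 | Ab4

F#2 becomes C#3
Eb2 becomes Bb2
E#3 becomes B#3
D#3 becomes A#3
E3 becomes B3
G3 becomes D4
D#4 becomes A#4
Ab4 becomes Eb5

C#3 Bb2 B#3 A#3 B3 D4 A#4 Eb5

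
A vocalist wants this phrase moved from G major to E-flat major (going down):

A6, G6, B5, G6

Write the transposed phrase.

From G down to E-flat is a major third; apply that to each pitch.
A6 becomes F6
G6 becomes Eb6
B5 becomes G5
G6 becomes Eb6

F6 Eb6 G5 Eb6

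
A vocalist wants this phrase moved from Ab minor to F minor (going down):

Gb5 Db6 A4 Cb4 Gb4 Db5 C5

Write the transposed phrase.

Eb5 Bb5 F#4 Ab3 Eb4 Bb4 A4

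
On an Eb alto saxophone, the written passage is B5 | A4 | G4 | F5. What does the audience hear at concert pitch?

D5 C4 Bb3 Ab4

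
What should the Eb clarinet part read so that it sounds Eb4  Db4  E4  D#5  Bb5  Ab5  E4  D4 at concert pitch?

Written C4 sounds as Eb4 on the Eb clarinet, so concert pitches are written a minor third down.
Eb4 becomes C4
Db4 becomes Bb3
E4 becomes C#4
D#5 becomes B#4
Bb5 becomes G5
Ab5 becomes F5
E4 becomes C#4
D4 becomes B3

C4 Bb3 C#4 B#4 G5 F5 C#4 B3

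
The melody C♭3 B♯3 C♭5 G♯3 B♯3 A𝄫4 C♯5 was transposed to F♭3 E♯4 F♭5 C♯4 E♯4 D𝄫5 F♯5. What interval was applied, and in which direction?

up a perfect fourth

Take the first pair: Cb3 → Fb3. C to F spans 4 letter names, so the interval is some kind of fourth.
Cb3 to Fb3 is 5 semitones, which makes it a perfect fourth; the second version is higher, so the direction is up.
Checking another pair — C#5 → F#5 — gives the same interval.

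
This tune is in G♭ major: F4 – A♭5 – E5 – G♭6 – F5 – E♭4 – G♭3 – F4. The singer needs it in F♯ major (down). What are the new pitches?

E#4 G#5 D##5 F#6 E#5 D#4 F#3 E#4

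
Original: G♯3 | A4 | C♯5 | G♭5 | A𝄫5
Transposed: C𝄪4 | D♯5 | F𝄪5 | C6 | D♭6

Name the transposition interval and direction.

up an augmented fourth

Take the first pair: G#3 → C##4. G to C spans 4 letter names, so the interval is some kind of fourth.
G#3 to C##4 is 6 semitones, which makes it an augmented fourth; the second version is higher, so the direction is up.
Checking another pair — Abb5 → Db6 — gives the same interval.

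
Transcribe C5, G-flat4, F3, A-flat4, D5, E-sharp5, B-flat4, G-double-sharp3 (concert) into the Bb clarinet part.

D5 Ab4 G3 Bb4 E5 F##5 C5 A##3

The Bb clarinet sounds a major second below written, so the written part must be a major second above concert — transpose each note up.
C5 → D5
Gb4 → Ab4
F3 → G3
Ab4 → Bb4
D5 → E5
E#5 → F##5
Bb4 → C5
G##3 → A##3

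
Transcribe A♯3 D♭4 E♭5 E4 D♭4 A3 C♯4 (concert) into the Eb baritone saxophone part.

Written C4 sounds as Eb2 on the Eb baritone saxophone, so concert pitches are written a major thirteenth up.
A#3 gives F##5
Db4 gives Bb5
Eb5 gives C7
E4 gives C#6
Db4 gives Bb5
A3 gives F#5
C#4 gives A#5

F##5 Bb5 C7 C#6 Bb5 F#5 A#5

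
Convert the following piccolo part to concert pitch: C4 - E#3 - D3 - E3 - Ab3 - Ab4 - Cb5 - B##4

The piccolo sounds a perfect octave above written, so transpose each written note up a perfect octave.
C4 -> C5
E#3 -> E#4
D3 -> D4
E3 -> E4
Ab3 -> Ab4
Ab4 -> Ab5
Cb5 -> Cb6
B##4 -> B##5

C5 E#4 D4 E4 Ab4 Ab5 Cb6 B##5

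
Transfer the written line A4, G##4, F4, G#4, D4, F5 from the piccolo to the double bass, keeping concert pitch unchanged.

A6 G##6 F6 G#6 D6 F7

First find concert pitch: the piccolo sounds a perfect octave above written, so A4 G##4 F4 G#4 D4 F5 sounds A5 G##5 F5 G#5 D5 F6.
Then write for double bass: it sounds a perfect octave below written, so the part must be a perfect octave above concert.
A5 → A6
G##5 → G##6
F5 → F6
G#5 → G#6
D5 → D6
F6 → F7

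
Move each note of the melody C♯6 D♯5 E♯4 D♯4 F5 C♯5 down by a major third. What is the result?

C#6 down a major third is A5.
D#5: a third down reaches B, and 4 semitones makes it B4.
E#4: a third down reaches C, and 4 semitones makes it C#4.
D#4: a third down reaches B, and 4 semitones makes it B3.
F5: a third down reaches D, and 4 semitones makes it Db5.
C#5: a third down reaches A, and 4 semitones makes it A4.

A5 B4 C#4 B3 Db5 A4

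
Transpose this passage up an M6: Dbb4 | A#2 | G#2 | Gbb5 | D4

Bbb4 F##3 E#3 Ebb6 B4

Dbb4 -> Bbb4
A#2 -> F##3
G#2 -> E#3
Gbb5 -> Ebb6
D4 -> B4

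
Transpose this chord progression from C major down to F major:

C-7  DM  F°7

C major down to F major is a perfect fifth; each chord root moves by that interval while the quality stays the same.
C-7: root C down a perfect fifth → F, giving F-7.
DM: root D down a perfect fifth → G, giving GM.
F°7: root F down a perfect fifth → Bb, giving Bb°7.

F-7 GM Bb°7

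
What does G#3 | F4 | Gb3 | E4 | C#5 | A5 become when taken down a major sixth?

B2 Ab3 Bbb2 G3 E4 C5

A major sixth down from G#3 gives B2.
A major sixth down from F4 gives Ab3.
Gb3 down a major sixth is Bbb2.
E4 down a major sixth is G3.
C#5 down a major sixth is E4.
A major sixth down from A5 gives C5.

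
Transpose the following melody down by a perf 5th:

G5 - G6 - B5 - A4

C5 C6 E5 D4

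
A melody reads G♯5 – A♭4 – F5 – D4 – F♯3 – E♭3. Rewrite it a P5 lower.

C#5 Db4 Bb4 G3 B2 Ab2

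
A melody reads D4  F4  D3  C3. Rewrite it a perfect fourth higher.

G4 Bb4 G3 F3

D4: a fourth up reaches G, and 5 semitones makes it G4.
A perfect fourth up from F4 gives Bb4.
D3 up a perfect fourth is G3.
C3 up a perfect fourth is F3.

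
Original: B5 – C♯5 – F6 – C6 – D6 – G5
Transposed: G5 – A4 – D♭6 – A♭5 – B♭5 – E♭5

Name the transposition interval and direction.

down a major third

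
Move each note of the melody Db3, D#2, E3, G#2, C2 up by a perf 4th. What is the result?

Gb3 G#2 A3 C#3 F2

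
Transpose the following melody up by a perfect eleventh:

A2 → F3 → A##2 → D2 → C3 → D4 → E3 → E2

D4 Bb4 D##4 G3 F4 G5 A4 A3

A2 up a perfect eleventh is D4.
A perfect eleventh up from F3 gives Bb4.
A##2 up a perfect eleventh is D##4.
A perfect eleventh up from D2 gives G3.
A perfect eleventh up from C3 gives F4.
A perfect eleventh up from D4 gives G5.
E3: an eleventh up reaches A, and 17 semitones makes it A4.
E2: an eleventh up reaches A, and 17 semitones makes it A3.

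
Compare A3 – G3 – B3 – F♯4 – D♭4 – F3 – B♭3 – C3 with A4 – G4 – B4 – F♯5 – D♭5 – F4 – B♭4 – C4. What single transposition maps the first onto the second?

up a perfect octave

From A3 to A4 is 8 letter names — an octave of some quality.
A3 to A4 is 12 semitones, which makes it a perfect octave; the second version is higher, so the direction is up.
Checking another pair — C3 → C4 — gives the same interval.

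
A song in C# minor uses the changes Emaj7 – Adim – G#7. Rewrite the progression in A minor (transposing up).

Cmaj7 Fdim E7

C# minor up to A minor is a minor sixth; each chord root moves by that interval while the quality stays the same.
Emaj7: root E up a minor sixth → C, giving Cmaj7.
Adim: root A up a minor sixth → F, giving Fdim.
G#7: root G# up a minor sixth → E, giving E7.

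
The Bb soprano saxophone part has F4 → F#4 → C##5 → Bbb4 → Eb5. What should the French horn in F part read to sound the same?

Bb4 B4 F##5 Ebb5 Ab5

First find concert pitch: the Bb soprano saxophone sounds a major second below written, so F4 F#4 C##5 Bbb4 Eb5 sounds Eb4 E4 B#4 Abb4 Db5.
Then write for French horn in F: it sounds a perfect fifth below written, so the part must be a perfect fifth above concert.
Eb4 → Bb4
E4 → B4
B#4 → F##5
Abb4 → Ebb5
Db5 → Ab5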